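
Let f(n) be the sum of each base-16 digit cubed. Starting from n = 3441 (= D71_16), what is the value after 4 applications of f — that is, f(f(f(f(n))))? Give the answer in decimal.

2061

3441 = (13,7,1)_16 → 13³ + 7³ + 1³ = 2197 + 343 + 1 = 2541
2541 = (9,14,13)_16 → 9³ + 14³ + 13³ = 729 + 2744 + 2197 = 5670
5670 = (1,6,2,6)_16 → 1³ + 6³ + 2³ + 6³ = 1 + 216 + 8 + 216 = 441
441 = (1,11,9)_16 → 1³ + 11³ + 9³ = 1 + 1331 + 729 = 2061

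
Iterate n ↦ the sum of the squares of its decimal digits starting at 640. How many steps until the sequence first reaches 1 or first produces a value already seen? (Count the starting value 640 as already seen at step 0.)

640 → 6² + 4² + 0² = 52
52 → 5² + 2² = 29
29 → 2² + 9² = 85
85 → 8² + 5² = 89
89 → 8² + 9² = 145
145 → 1² + 4² + 5² = 42
42 → 4² + 2² = 20
20 → 2² + 0² = 4
4 → 4² = 16
16 → 1² + 6² = 37
37 → 3² + 7² = 58
58 → 5² + 8² = 89  — 89 repeats.
That took 12 steps.

12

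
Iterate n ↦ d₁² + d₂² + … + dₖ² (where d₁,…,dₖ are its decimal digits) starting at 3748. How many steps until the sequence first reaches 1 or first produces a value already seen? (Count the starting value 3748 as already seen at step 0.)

3748 → 138
138 → 74
74 → 65
65 → 61
61 → 37
37 → 58
58 → 89
89 → 145
145 → 42
42 → 20
20 → 4
4 → 16
16 → 37  — 37 repeats.
That took 13 steps.

13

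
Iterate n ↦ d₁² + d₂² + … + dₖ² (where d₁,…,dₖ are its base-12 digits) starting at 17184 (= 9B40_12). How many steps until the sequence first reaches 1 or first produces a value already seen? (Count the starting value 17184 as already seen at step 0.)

17184 = (9,11,4,0)_12 → 9² + 11² + 4² + 0² = 218
218 = (1,6,2)_12 → 1² + 6² + 2² = 41
41 = (3,5)_12 → 3² + 5² = 34
34 = (2,10)_12 → 2² + 10² = 104
104 = (8,8)_12 → 8² + 8² = 128
128 = (10,8)_12 → 10² + 8² = 164
164 = (1,1,8)_12 → 1² + 1² + 8² = 66
66 = (5,6)_12 → 5² + 6² = 61
61 = (5,1)_12 → 5² + 1² = 26
26 = (2,2)_12 → 2² + 2² = 8
8 = (8)_12 → 8² = 64
64 = (5,4)_12 → 5² + 4² = 41  — 41 repeats.
That took 12 steps.

12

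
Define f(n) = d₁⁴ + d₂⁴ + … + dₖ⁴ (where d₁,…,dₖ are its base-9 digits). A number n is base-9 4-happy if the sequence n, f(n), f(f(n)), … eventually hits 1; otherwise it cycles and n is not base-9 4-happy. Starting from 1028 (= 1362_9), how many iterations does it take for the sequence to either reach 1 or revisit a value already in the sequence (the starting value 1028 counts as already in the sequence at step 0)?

10

1028 = (1,3,6,2)_9 → 1⁴ + 3⁴ + 6⁴ + 2⁴ = 1394
1394 = (1,8,1,8)_9 → 1⁴ + 8⁴ + 1⁴ + 8⁴ = 8194
8194 = (1,2,2,1,4)_9 → 1⁴ + 2⁴ + 2⁴ + 1⁴ + 4⁴ = 290
290 = (3,5,2)_9 → 3⁴ + 5⁴ + 2⁴ = 722
722 = (8,8,2)_9 → 8⁴ + 8⁴ + 2⁴ = 8208
8208 = (1,2,2,3,0)_9 → 1⁴ + 2⁴ + 2⁴ + 3⁴ + 0⁴ = 114
114 = (1,3,6)_9 → 1⁴ + 3⁴ + 6⁴ = 1378
1378 = (1,8,0,1)_9 → 1⁴ + 8⁴ + 0⁴ + 1⁴ = 4098
4098 = (5,5,5,3)_9 → 5⁴ + 5⁴ + 5⁴ + 3⁴ = 1956
1956 = (2,6,1,3)_9 → 2⁴ + 6⁴ + 1⁴ + 3⁴ = 1394  — 1394 repeats.
That took 10 steps.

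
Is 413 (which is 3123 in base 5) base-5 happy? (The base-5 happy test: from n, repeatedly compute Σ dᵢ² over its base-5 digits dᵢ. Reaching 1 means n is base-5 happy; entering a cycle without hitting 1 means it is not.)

base-5 happy

413 = (3,1,2,3)_5 → 23
23 = (4,3)_5 → 25
25 = (1,0,0)_5 → 1  — reached 1.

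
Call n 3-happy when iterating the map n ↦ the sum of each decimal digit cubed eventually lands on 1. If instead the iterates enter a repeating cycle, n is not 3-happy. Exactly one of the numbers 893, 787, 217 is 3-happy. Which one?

787

893: 893 → 1268 → 737 → 713 → 371 → 371  — repeats 371 (not 3-happy)
787: 787 → 1198 → 1243 → 100 → 1  — reaches 1 (3-happy)
217: 217 → 352 → 160 → 217  — repeats 217 (not 3-happy)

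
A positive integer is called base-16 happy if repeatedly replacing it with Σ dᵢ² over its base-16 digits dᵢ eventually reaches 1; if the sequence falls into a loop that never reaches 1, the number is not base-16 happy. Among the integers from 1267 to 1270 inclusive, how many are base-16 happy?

1267: 1267 → 250 → 325 → 42 → 104 → 100 → 52 → 25 → 82 → 29 → 170 → 200 → 208 → 169 → 181 → 146 → 85 → 50 → 13 → 169  — not base-16 happy
1268: 1268 → 257 → 2 → 4 → 16 → 1  — base-16 happy
1269: 1269 → 266 → 101 → 61 → 178 → 125 → 218 → 269 → 170 → 200 → 208 → 169 → 181 → 146 → 85 → 50 → 13 → 169  — not base-16 happy
1270: 1270 → 277 → 27 → 122 → 149 → 106 → 136 → 128 → 64 → 16 → 1  — base-16 happy
base-16 happy: 1268, 1270

2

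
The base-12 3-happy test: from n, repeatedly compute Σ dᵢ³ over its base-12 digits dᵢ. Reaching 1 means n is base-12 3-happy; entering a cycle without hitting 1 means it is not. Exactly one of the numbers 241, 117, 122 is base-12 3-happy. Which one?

241: 241 → 514 → 1243 → 1198 → 1539 → 1539  — repeats 1539 (not base-12 3-happy)
117: 117 → 1458 → 1217 → 762 → 368 → 736 → 190 → 1028 → 856 → 1520 → 1728 → 1  — reaches 1 (base-12 3-happy)
122: 122 → 1008 → 343 → 415 → 1351 → 1136 → 1855 → 1344 → 793 → 342 → 288 → 8 → 512 → 755 → 1464 → 1008  — repeats 1008 (not base-12 3-happy)

117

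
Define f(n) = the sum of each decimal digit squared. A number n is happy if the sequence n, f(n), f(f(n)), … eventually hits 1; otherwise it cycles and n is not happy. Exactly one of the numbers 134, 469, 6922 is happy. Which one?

134: 134 → 26 → 40 → 16 → 37 → 58 → 89 → 145 → 42 → 20 → 4 → 16  — repeats 16 (not happy)
469: 469 → 133 → 19 → 82 → 68 → 100 → 1  — reaches 1 (happy)
6922: 6922 → 125 → 30 → 9 → 81 → 65 → 61 → 37 → 58 → 89 → 145 → 42 → 20 → 4 → 16 → 37  — repeats 37 (not happy)

469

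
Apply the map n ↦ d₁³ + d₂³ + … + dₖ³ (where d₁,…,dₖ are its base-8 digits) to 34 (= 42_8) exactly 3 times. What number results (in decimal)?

8

34 = (4,2)_8 → 4³ + 2³ = 64 + 8 = 72
72 = (1,1,0)_8 → 1³ + 1³ + 0³ = 1 + 1 + 0 = 2
2 = (2)_8 → 2³ = 8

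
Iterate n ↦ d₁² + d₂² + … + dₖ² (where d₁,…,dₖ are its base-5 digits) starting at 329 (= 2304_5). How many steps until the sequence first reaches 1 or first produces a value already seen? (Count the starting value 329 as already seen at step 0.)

329 = (2,3,0,4)_5 → 2² + 3² + 0² + 4² = 29
29 = (1,0,4)_5 → 1² + 0² + 4² = 17
17 = (3,2)_5 → 3² + 2² = 13
13 = (2,3)_5 → 2² + 3² = 13  — 13 repeats.
That took 4 steps.

4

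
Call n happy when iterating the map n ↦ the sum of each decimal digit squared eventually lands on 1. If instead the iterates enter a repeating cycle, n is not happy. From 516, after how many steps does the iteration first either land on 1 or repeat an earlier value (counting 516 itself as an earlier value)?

516 → 5² + 1² + 6² = 62
62 → 6² + 2² = 40
40 → 4² + 0² = 16
16 → 1² + 6² = 37
37 → 3² + 7² = 58
58 → 5² + 8² = 89
89 → 8² + 9² = 145
145 → 1² + 4² + 5² = 42
42 → 4² + 2² = 20
20 → 2² + 0² = 4
4 → 4² = 16  — 16 repeats.
That took 11 steps.

11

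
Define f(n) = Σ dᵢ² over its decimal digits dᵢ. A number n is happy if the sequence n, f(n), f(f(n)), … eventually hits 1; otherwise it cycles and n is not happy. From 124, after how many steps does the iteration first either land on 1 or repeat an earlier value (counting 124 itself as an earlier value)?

14

124 → 1² + 2² + 4² = 1 + 4 + 16 = 21
21 → 2² + 1² = 4 + 1 = 5
5 → 5² = 25
25 → 2² + 5² = 4 + 25 = 29
29 → 2² + 9² = 4 + 81 = 85
85 → 8² + 5² = 64 + 25 = 89
89 → 8² + 9² = 64 + 81 = 145
145 → 1² + 4² + 5² = 1 + 16 + 25 = 42
42 → 4² + 2² = 16 + 4 = 20
20 → 2² + 0² = 4 + 0 = 4
4 → 4² = 16
16 → 1² + 6² = 1 + 36 = 37
37 → 3² + 7² = 9 + 49 = 58
58 → 5² + 8² = 25 + 64 = 89  — 89 repeats.
That took 14 steps.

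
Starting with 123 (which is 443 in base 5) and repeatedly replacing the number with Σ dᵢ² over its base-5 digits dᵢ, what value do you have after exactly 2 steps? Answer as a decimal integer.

123 = (4,4,3)_5 → 41
41 = (1,3,1)_5 → 11

11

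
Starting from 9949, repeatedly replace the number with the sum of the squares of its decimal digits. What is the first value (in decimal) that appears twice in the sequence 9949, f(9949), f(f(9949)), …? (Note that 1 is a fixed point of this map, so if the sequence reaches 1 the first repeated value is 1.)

9949 → 9² + 9² + 4² + 9² = 259
259 → 2² + 5² + 9² = 110
110 → 1² + 1² + 0² = 2
2 → 2² = 4
4 → 4² = 16
16 → 1² + 6² = 37
37 → 3² + 7² = 58
58 → 5² + 8² = 89
89 → 8² + 9² = 145
145 → 1² + 4² + 5² = 42
42 → 4² + 2² = 20
20 → 2² + 0² = 4  — 4 already appeared earlier.

4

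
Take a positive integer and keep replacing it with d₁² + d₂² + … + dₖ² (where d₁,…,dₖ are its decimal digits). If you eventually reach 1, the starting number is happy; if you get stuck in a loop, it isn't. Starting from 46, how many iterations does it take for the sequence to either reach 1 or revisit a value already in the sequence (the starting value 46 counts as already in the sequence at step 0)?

46 → 4² + 6² = 16 + 36 = 52
52 → 5² + 2² = 25 + 4 = 29
29 → 2² + 9² = 4 + 81 = 85
85 → 8² + 5² = 64 + 25 = 89
89 → 8² + 9² = 64 + 81 = 145
145 → 1² + 4² + 5² = 1 + 16 + 25 = 42
42 → 4² + 2² = 16 + 4 = 20
20 → 2² + 0² = 4 + 0 = 4
4 → 4² = 16
16 → 1² + 6² = 1 + 36 = 37
37 → 3² + 7² = 9 + 49 = 58
58 → 5² + 8² = 25 + 64 = 89  — 89 repeats.
That took 12 steps.

12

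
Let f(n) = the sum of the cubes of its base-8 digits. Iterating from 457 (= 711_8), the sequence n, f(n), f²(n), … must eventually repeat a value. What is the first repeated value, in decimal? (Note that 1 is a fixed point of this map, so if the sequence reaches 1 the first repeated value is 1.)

1

457 = (7,1,1)_8 → 7³ + 1³ + 1³ = 345
345 = (5,3,1)_8 → 5³ + 3³ + 1³ = 153
153 = (2,3,1)_8 → 2³ + 3³ + 1³ = 36
36 = (4,4)_8 → 4³ + 4³ = 128
128 = (2,0,0)_8 → 2³ + 0³ + 0³ = 8
8 = (1,0)_8 → 1³ + 0³ = 1  — reached the fixed point 1.
1 → 1, so 1 is the first repeated value.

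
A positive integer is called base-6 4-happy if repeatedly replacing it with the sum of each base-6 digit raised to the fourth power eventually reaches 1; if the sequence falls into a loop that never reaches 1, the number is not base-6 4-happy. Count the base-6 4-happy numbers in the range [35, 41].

1

35: 35 → 1250 → 1153 → 642 → 1266 → 1251 → 1218 → 1331 → 1251  (repeats 1251)
36: 36 → 1  (reaches 1)
37: 37 → 2 → 16 → 272 → 99 → 353 → 963 → 609 → 978 → 338 → 114 → 82 → 273 → 164 → 353  (repeats 353)
38: 38 → 17 → 641 → 1522 → 259 → 4 → 256 → 258 → 3 → 81 → 98 → 288 → 17  (repeats 17)
39: 39 → 82 → 273 → 164 → 353 → 963 → 609 → 978 → 338 → 114 → 82  (repeats 82)
40: 40 → 257 → 627 → 738 → 178 → 1137 → 788 → 803 → 963 → 609 → 978 → 338 → 114 → 82 → 273 → 164 → 353 → 963  (repeats 963)
41: 41 → 626 → 673 → 338 → 114 → 82 → 273 → 164 → 353 → 963 → 609 → 978 → 338  (repeats 338)
base-6 4-happy: 36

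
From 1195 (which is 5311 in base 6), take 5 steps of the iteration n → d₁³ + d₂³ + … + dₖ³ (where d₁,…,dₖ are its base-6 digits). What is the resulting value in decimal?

1195 = (5,3,1,1)_6 → 154
154 = (4,1,4)_6 → 129
129 = (3,3,3)_6 → 81
81 = (2,1,3)_6 → 36
36 = (1,0,0)_6 → 1

1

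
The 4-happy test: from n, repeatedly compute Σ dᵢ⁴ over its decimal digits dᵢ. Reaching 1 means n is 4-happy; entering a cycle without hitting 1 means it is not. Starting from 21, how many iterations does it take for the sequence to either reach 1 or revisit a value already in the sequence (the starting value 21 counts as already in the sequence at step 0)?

21 → 17
17 → 2402
2402 → 288
288 → 8208
8208 → 8208  — 8208 repeats.
That took 5 steps.

5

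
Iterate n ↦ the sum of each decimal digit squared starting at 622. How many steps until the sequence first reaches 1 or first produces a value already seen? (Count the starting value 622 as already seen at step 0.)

5

622 → 6² + 2² + 2² = 36 + 4 + 4 = 44
44 → 4² + 4² = 16 + 16 = 32
32 → 3² + 2² = 9 + 4 = 13
13 → 1² + 3² = 1 + 9 = 10
10 → 1² + 0² = 1 + 0 = 1  — reached 1.
That took 5 steps.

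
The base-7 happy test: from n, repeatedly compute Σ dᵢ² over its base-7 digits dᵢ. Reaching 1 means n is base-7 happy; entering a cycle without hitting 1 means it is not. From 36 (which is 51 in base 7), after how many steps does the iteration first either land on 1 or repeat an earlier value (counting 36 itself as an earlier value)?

5

36 = (5,1)_7 → 26
26 = (3,5)_7 → 34
34 = (4,6)_7 → 52
52 = (1,0,3)_7 → 10
10 = (1,3)_7 → 10  — 10 repeats.
That took 5 steps.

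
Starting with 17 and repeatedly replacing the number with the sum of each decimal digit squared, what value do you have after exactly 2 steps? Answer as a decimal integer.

25

17 → 1² + 7² = 50
50 → 5² + 0² = 25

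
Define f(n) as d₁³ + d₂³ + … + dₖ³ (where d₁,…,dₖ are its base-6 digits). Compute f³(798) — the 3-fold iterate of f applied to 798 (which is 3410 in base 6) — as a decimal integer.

3

798 = (3,4,1,0)_6 → 3³ + 4³ + 1³ + 0³ = 92
92 = (2,3,2)_6 → 2³ + 3³ + 2³ = 43
43 = (1,1,1)_6 → 1³ + 1³ + 1³ = 3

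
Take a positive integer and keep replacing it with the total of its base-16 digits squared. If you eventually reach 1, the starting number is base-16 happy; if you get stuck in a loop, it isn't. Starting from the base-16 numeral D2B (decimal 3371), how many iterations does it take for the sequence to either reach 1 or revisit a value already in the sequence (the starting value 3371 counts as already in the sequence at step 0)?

3371 = (13,2,11)_16 → 13² + 2² + 11² = 169 + 4 + 121 = 294
294 = (1,2,6)_16 → 1² + 2² + 6² = 1 + 4 + 36 = 41
41 = (2,9)_16 → 2² + 9² = 4 + 81 = 85
85 = (5,5)_16 → 5² + 5² = 25 + 25 = 50
50 = (3,2)_16 → 3² + 2² = 9 + 4 = 13
13 = (13)_16 → 13² = 169
169 = (10,9)_16 → 10² + 9² = 100 + 81 = 181
181 = (11,5)_16 → 11² + 5² = 121 + 25 = 146
146 = (9,2)_16 → 9² + 2² = 81 + 4 = 85  — 85 repeats.
That took 9 steps.

9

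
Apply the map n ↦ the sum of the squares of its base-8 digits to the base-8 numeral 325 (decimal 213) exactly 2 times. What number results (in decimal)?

213 = (3,2,5)_8 → 3² + 2² + 5² = 38
38 = (4,6)_8 → 4² + 6² = 52

52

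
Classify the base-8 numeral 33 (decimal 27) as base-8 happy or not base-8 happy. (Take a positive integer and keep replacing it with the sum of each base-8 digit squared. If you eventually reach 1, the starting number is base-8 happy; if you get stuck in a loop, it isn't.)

27 = (3,3)_8 → 3² + 3² = 18
18 = (2,2)_8 → 2² + 2² = 8
8 = (1,0)_8 → 1² + 0² = 1  — reached 1.

base-8 happy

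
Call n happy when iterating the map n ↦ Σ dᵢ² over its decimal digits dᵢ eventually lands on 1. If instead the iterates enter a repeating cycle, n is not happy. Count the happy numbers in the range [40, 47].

40: 40 → 16 → 37 → 58 → 89 → 145 → 42 → 20 → 4 → 16  — not happy
41: 41 → 17 → 50 → 25 → 29 → 85 → 89 → 145 → 42 → 20 → 4 → 16 → 37 → 58 → 89  — not happy
42: 42 → 20 → 4 → 16 → 37 → 58 → 89 → 145 → 42  — not happy
43: 43 → 25 → 29 → 85 → 89 → 145 → 42 → 20 → 4 → 16 → 37 → 58 → 89  — not happy
44: 44 → 32 → 13 → 10 → 1  — happy
45: 45 → 41 → 17 → 50 → 25 → 29 → 85 → 89 → 145 → 42 → 20 → 4 → 16 → 37 → 58 → 89  — not happy
46: 46 → 52 → 29 → 85 → 89 → 145 → 42 → 20 → 4 → 16 → 37 → 58 → 89  — not happy
47: 47 → 65 → 61 → 37 → 58 → 89 → 145 → 42 → 20 → 4 → 16 → 37  — not happy
happy: 44

1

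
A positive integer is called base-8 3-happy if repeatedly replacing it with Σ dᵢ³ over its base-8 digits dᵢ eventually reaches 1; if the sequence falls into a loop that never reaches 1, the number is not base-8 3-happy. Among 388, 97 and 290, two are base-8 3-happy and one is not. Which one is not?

388

388: 388 → 280 → 91 → 55 → 559 → 469 → 476 → 434 → 440 → 559  — repeats 559 (not base-8 3-happy)
97: 97 → 66 → 9 → 2 → 8 → 1  — reaches 1 (base-8 3-happy)
290: 290 → 136 → 9 → 2 → 8 → 1  — reaches 1 (base-8 3-happy)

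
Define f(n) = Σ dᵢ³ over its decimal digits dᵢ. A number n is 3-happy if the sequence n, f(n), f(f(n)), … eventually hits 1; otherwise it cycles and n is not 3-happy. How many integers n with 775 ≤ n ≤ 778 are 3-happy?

775: 775 → 811 → 514 → 190 → 730 → 370 → 370  (repeats 370)
776: 776 → 902 → 737 → 713 → 371 → 371  (repeats 371)
777: 777 → 1029 → 738 → 882 → 1032 → 36 → 243 → 99 → 1458 → 702 → 351 → 153 → 153  (repeats 153)
778: 778 → 1198 → 1243 → 100 → 1  (reaches 1)
3-happy: 778

1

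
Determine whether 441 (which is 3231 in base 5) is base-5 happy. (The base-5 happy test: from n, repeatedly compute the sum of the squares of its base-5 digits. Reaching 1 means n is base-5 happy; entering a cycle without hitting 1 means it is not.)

base-5 happy

441 = (3,2,3,1)_5 → 3² + 2² + 3² + 1² = 23
23 = (4,3)_5 → 4² + 3² = 25
25 = (1,0,0)_5 → 1² + 0² + 0² = 1  — reached 1.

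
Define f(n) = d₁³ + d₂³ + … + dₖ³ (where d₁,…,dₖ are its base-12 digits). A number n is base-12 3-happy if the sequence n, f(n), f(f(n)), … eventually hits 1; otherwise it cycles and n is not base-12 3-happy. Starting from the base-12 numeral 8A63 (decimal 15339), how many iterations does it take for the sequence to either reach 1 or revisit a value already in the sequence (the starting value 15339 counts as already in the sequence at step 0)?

15339 = (8,10,6,3)_12 → 8³ + 10³ + 6³ + 3³ = 1755
1755 = (1,0,2,3)_12 → 1³ + 0³ + 2³ + 3³ = 36
36 = (3,0)_12 → 3³ + 0³ = 27
27 = (2,3)_12 → 2³ + 3³ = 35
35 = (2,11)_12 → 2³ + 11³ = 1339
1339 = (9,3,7)_12 → 9³ + 3³ + 7³ = 1099
1099 = (7,7,7)_12 → 7³ + 7³ + 7³ = 1029
1029 = (7,1,9)_12 → 7³ + 1³ + 9³ = 1073
1073 = (7,5,5)_12 → 7³ + 5³ + 5³ = 593
593 = (4,1,5)_12 → 4³ + 1³ + 5³ = 190
190 = (1,3,10)_12 → 1³ + 3³ + 10³ = 1028
1028 = (7,1,8)_12 → 7³ + 1³ + 8³ = 856
856 = (5,11,4)_12 → 5³ + 11³ + 4³ = 1520
1520 = (10,6,8)_12 → 10³ + 6³ + 8³ = 1728
1728 = (1,0,0,0)_12 → 1³ + 0³ + 0³ + 0³ = 1  — reached 1.
That took 15 steps.

15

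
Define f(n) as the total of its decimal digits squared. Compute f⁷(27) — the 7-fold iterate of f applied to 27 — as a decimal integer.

145

27 → 2² + 7² = 4 + 49 = 53
53 → 5² + 3² = 25 + 9 = 34
34 → 3² + 4² = 9 + 16 = 25
25 → 2² + 5² = 4 + 25 = 29
29 → 2² + 9² = 4 + 81 = 85
85 → 8² + 5² = 64 + 25 = 89
89 → 8² + 9² = 64 + 81 = 145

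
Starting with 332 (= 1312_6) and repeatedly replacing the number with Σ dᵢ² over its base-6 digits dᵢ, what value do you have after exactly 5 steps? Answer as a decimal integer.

17

332 = (1,3,1,2)_6 → 1² + 3² + 1² + 2² = 15
15 = (2,3)_6 → 2² + 3² = 13
13 = (2,1)_6 → 2² + 1² = 5
5 = (5)_6 → 5² = 25
25 = (4,1)_6 → 4² + 1² = 17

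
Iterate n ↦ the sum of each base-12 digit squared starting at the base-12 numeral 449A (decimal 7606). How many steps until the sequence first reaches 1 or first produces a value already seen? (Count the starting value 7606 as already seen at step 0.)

7606 = (4,4,9,10)_12 → 4² + 4² + 9² + 10² = 213
213 = (1,5,9)_12 → 1² + 5² + 9² = 107
107 = (8,11)_12 → 8² + 11² = 185
185 = (1,3,5)_12 → 1² + 3² + 5² = 35
35 = (2,11)_12 → 2² + 11² = 125
125 = (10,5)_12 → 10² + 5² = 125  — 125 repeats.
That took 6 steps.

6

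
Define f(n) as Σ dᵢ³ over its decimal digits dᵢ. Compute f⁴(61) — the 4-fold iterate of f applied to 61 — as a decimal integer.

61 → 217
217 → 352
352 → 160
160 → 217

217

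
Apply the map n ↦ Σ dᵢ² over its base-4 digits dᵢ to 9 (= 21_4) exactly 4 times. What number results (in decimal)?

1

9 = (2,1)_4 → 2² + 1² = 4 + 1 = 5
5 = (1,1)_4 → 1² + 1² = 1 + 1 = 2
2 = (2)_4 → 2² = 4
4 = (1,0)_4 → 1² + 0² = 1 + 0 = 1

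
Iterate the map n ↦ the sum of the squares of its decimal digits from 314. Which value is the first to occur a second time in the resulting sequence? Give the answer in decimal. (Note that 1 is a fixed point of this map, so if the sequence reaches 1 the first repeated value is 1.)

314 → 3² + 1² + 4² = 26
26 → 2² + 6² = 40
40 → 4² + 0² = 16
16 → 1² + 6² = 37
37 → 3² + 7² = 58
58 → 5² + 8² = 89
89 → 8² + 9² = 145
145 → 1² + 4² + 5² = 42
42 → 4² + 2² = 20
20 → 2² + 0² = 4
4 → 4² = 16  — 16 already appeared earlier.

16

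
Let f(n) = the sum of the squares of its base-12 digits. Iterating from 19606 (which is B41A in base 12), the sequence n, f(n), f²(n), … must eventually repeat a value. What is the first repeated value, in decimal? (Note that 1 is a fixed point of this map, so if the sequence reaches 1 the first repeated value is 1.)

19606 = (11,4,1,10)_12 → 11² + 4² + 1² + 10² = 238
238 = (1,7,10)_12 → 1² + 7² + 10² = 150
150 = (1,0,6)_12 → 1² + 0² + 6² = 37
37 = (3,1)_12 → 3² + 1² = 10
10 = (10)_12 → 10² = 100
100 = (8,4)_12 → 8² + 4² = 80
80 = (6,8)_12 → 6² + 8² = 100  — 100 already appeared earlier.

100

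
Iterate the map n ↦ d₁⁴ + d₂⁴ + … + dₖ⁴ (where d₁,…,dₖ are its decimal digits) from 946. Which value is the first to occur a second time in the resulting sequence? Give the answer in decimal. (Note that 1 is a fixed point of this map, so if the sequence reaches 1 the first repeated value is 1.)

946 → 9⁴ + 4⁴ + 6⁴ = 8113
8113 → 8⁴ + 1⁴ + 1⁴ + 3⁴ = 4179
4179 → 4⁴ + 1⁴ + 7⁴ + 9⁴ = 9219
9219 → 9⁴ + 2⁴ + 1⁴ + 9⁴ = 13139
13139 → 1⁴ + 3⁴ + 1⁴ + 3⁴ + 9⁴ = 6725
6725 → 6⁴ + 7⁴ + 2⁴ + 5⁴ = 4338
4338 → 4⁴ + 3⁴ + 3⁴ + 8⁴ = 4514
4514 → 4⁴ + 5⁴ + 1⁴ + 4⁴ = 1138
1138 → 1⁴ + 1⁴ + 3⁴ + 8⁴ = 4179  — 4179 already appeared earlier.

4179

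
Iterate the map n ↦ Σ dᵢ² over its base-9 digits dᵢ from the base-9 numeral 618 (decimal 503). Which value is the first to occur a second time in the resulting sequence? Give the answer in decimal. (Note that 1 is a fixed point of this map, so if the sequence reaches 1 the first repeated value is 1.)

503 = (6,1,8)_9 → 6² + 1² + 8² = 36 + 1 + 64 = 101
101 = (1,2,2)_9 → 1² + 2² + 2² = 1 + 4 + 4 = 9
9 = (1,0)_9 → 1² + 0² = 1 + 0 = 1  — reached the fixed point 1.
1 → 1, so 1 is the first repeated value.

1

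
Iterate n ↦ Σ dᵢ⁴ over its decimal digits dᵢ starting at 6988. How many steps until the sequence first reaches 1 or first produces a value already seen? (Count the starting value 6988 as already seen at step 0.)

6988 → 6⁴ + 9⁴ + 8⁴ + 8⁴ = 1296 + 6561 + 4096 + 4096 = 16049
16049 → 1⁴ + 6⁴ + 0⁴ + 4⁴ + 9⁴ = 1 + 1296 + 0 + 256 + 6561 = 8114
8114 → 8⁴ + 1⁴ + 1⁴ + 4⁴ = 4096 + 1 + 1 + 256 = 4354
4354 → 4⁴ + 3⁴ + 5⁴ + 4⁴ = 256 + 81 + 625 + 256 = 1218
1218 → 1⁴ + 2⁴ + 1⁴ + 8⁴ = 1 + 16 + 1 + 4096 = 4114
4114 → 4⁴ + 1⁴ + 1⁴ + 4⁴ = 256 + 1 + 1 + 256 = 514
514 → 5⁴ + 1⁴ + 4⁴ = 625 + 1 + 256 = 882
882 → 8⁴ + 8⁴ + 2⁴ = 4096 + 4096 + 16 = 8208
8208 → 8⁴ + 2⁴ + 0⁴ + 8⁴ = 4096 + 16 + 0 + 4096 = 8208  — 8208 repeats.
That took 9 steps.

9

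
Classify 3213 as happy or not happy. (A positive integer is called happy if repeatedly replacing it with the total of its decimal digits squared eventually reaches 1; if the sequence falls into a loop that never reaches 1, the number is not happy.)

happy

3213 → 3² + 2² + 1² + 3² = 23
23 → 2² + 3² = 13
13 → 1² + 3² = 10
10 → 1² + 0² = 1  — reached 1.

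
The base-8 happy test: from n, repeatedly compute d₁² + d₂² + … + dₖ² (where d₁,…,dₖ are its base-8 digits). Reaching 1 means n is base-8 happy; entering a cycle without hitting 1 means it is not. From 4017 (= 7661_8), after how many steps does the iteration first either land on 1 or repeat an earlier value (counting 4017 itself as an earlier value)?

4017 = (7,6,6,1)_8 → 7² + 6² + 6² + 1² = 122
122 = (1,7,2)_8 → 1² + 7² + 2² = 54
54 = (6,6)_8 → 6² + 6² = 72
72 = (1,1,0)_8 → 1² + 1² + 0² = 2
2 = (2)_8 → 2² = 4
4 = (4)_8 → 4² = 16
16 = (2,0)_8 → 2² + 0² = 4  — 4 repeats.
That took 7 steps.

7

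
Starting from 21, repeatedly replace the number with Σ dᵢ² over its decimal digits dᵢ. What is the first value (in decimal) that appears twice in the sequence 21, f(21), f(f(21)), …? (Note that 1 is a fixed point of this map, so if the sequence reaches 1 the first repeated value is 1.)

21 → 2² + 1² = 4 + 1 = 5
5 → 5² = 25
25 → 2² + 5² = 4 + 25 = 29
29 → 2² + 9² = 4 + 81 = 85
85 → 8² + 5² = 64 + 25 = 89
89 → 8² + 9² = 64 + 81 = 145
145 → 1² + 4² + 5² = 1 + 16 + 25 = 42
42 → 4² + 2² = 16 + 4 = 20
20 → 2² + 0² = 4 + 0 = 4
4 → 4² = 16
16 → 1² + 6² = 1 + 36 = 37
37 → 3² + 7² = 9 + 49 = 58
58 → 5² + 8² = 25 + 64 = 89  — 89 already appeared earlier.

89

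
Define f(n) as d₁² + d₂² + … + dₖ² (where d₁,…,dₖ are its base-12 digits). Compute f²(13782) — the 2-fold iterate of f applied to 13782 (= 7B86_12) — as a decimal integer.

13782 = (7,11,8,6)_12 → 7² + 11² + 8² + 6² = 270
270 = (1,10,6)_12 → 1² + 10² + 6² = 137

137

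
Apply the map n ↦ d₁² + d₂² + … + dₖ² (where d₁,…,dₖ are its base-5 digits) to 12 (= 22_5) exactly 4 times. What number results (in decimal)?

16

12 = (2,2)_5 → 2² + 2² = 4 + 4 = 8
8 = (1,3)_5 → 1² + 3² = 1 + 9 = 10
10 = (2,0)_5 → 2² + 0² = 4 + 0 = 4
4 = (4)_5 → 4² = 16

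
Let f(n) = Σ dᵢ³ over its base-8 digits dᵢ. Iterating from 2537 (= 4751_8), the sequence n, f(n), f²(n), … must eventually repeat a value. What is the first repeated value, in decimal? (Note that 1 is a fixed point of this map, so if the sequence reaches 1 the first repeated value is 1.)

2537 = (4,7,5,1)_8 → 4³ + 7³ + 5³ + 1³ = 64 + 343 + 125 + 1 = 533
533 = (1,0,2,5)_8 → 1³ + 0³ + 2³ + 5³ = 1 + 0 + 8 + 125 = 134
134 = (2,0,6)_8 → 2³ + 0³ + 6³ = 8 + 0 + 216 = 224
224 = (3,4,0)_8 → 3³ + 4³ + 0³ = 27 + 64 + 0 = 91
91 = (1,3,3)_8 → 1³ + 3³ + 3³ = 1 + 27 + 27 = 55
55 = (6,7)_8 → 6³ + 7³ = 216 + 343 = 559
559 = (1,0,5,7)_8 → 1³ + 0³ + 5³ + 7³ = 1 + 0 + 125 + 343 = 469
469 = (7,2,5)_8 → 7³ + 2³ + 5³ = 343 + 8 + 125 = 476
476 = (7,3,4)_8 → 7³ + 3³ + 4³ = 343 + 27 + 64 = 434
434 = (6,6,2)_8 → 6³ + 6³ + 2³ = 216 + 216 + 8 = 440
440 = (6,7,0)_8 → 6³ + 7³ + 0³ = 216 + 343 + 0 = 559  — 559 already appeared earlier.

559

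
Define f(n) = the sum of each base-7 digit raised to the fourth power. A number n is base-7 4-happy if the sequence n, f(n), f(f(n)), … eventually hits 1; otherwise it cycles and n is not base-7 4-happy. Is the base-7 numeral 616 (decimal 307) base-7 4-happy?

not base-7 4-happy

307 = (6,1,6)_7 → 6⁴ + 1⁴ + 6⁴ = 1296 + 1 + 1296 = 2593
2593 = (1,0,3,6,3)_7 → 1⁴ + 0⁴ + 3⁴ + 6⁴ + 3⁴ = 1 + 0 + 81 + 1296 + 81 = 1459
1459 = (4,1,5,3)_7 → 4⁴ + 1⁴ + 5⁴ + 3⁴ = 256 + 1 + 625 + 81 = 963
963 = (2,5,4,4)_7 → 2⁴ + 5⁴ + 4⁴ + 4⁴ = 16 + 625 + 256 + 256 = 1153
1153 = (3,2,3,5)_7 → 3⁴ + 2⁴ + 3⁴ + 5⁴ = 81 + 16 + 81 + 625 = 803
803 = (2,2,2,5)_7 → 2⁴ + 2⁴ + 2⁴ + 5⁴ = 16 + 16 + 16 + 625 = 673
673 = (1,6,5,1)_7 → 1⁴ + 6⁴ + 5⁴ + 1⁴ = 1 + 1296 + 625 + 1 = 1923
1923 = (5,4,1,5)_7 → 5⁴ + 4⁴ + 1⁴ + 5⁴ = 625 + 256 + 1 + 625 = 1507
1507 = (4,2,5,2)_7 → 4⁴ + 2⁴ + 5⁴ + 2⁴ = 256 + 16 + 625 + 16 = 913
913 = (2,4,4,3)_7 → 2⁴ + 4⁴ + 4⁴ + 3⁴ = 16 + 256 + 256 + 81 = 609
609 = (1,5,3,0)_7 → 1⁴ + 5⁴ + 3⁴ + 0⁴ = 1 + 625 + 81 + 0 = 707
707 = (2,0,3,0)_7 → 2⁴ + 0⁴ + 3⁴ + 0⁴ = 16 + 0 + 81 + 0 = 97
97 = (1,6,6)_7 → 1⁴ + 6⁴ + 6⁴ = 1 + 1296 + 1296 = 2593  — 2593 already seen; the sequence cycles without reaching 1.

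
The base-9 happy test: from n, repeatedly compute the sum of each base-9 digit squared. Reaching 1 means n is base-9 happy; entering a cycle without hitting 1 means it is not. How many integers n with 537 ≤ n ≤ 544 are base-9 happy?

2

537: 537 → 97 → 51 → 61 → 85 → 17 → 65 → 53 → 89 → 65  (repeats 65)
538: 538 → 110 → 14 → 26 → 68 → 74 → 68  (repeats 68)
539: 539 → 125 → 81 → 1  (reaches 1)
540: 540 → 72 → 64 → 50 → 50  (repeats 50)
541: 541 → 73 → 65 → 53 → 89 → 65  (repeats 65)
542: 542 → 76 → 80 → 128 → 30 → 18 → 4 → 16 → 50 → 50  (repeats 50)
543: 543 → 81 → 1  (reaches 1)
544: 544 → 88 → 50 → 50  (repeats 50)
base-9 happy: 539, 543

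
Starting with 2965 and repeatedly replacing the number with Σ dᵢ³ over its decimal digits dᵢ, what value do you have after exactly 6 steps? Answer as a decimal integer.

2965 → 2³ + 9³ + 6³ + 5³ = 8 + 729 + 216 + 125 = 1078
1078 → 1³ + 0³ + 7³ + 8³ = 1 + 0 + 343 + 512 = 856
856 → 8³ + 5³ + 6³ = 512 + 125 + 216 = 853
853 → 8³ + 5³ + 3³ = 512 + 125 + 27 = 664
664 → 6³ + 6³ + 4³ = 216 + 216 + 64 = 496
496 → 4³ + 9³ + 6³ = 64 + 729 + 216 = 1009

1009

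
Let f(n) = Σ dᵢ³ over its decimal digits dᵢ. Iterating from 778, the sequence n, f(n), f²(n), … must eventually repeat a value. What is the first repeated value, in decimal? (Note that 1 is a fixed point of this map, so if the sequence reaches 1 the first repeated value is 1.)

778 → 7³ + 7³ + 8³ = 343 + 343 + 512 = 1198
1198 → 1³ + 1³ + 9³ + 8³ = 1 + 1 + 729 + 512 = 1243
1243 → 1³ + 2³ + 4³ + 3³ = 1 + 8 + 64 + 27 = 100
100 → 1³ + 0³ + 0³ = 1 + 0 + 0 = 1  — reached the fixed point 1.
1 → 1, so 1 is the first repeated value.

1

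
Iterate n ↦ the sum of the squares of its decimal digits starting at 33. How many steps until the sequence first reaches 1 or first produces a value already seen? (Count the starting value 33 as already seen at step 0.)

12

33 → 3² + 3² = 9 + 9 = 18
18 → 1² + 8² = 1 + 64 = 65
65 → 6² + 5² = 36 + 25 = 61
61 → 6² + 1² = 36 + 1 = 37
37 → 3² + 7² = 9 + 49 = 58
58 → 5² + 8² = 25 + 64 = 89
89 → 8² + 9² = 64 + 81 = 145
145 → 1² + 4² + 5² = 1 + 16 + 25 = 42
42 → 4² + 2² = 16 + 4 = 20
20 → 2² + 0² = 4 + 0 = 4
4 → 4² = 16
16 → 1² + 6² = 1 + 36 = 37  — 37 repeats.
That took 12 steps.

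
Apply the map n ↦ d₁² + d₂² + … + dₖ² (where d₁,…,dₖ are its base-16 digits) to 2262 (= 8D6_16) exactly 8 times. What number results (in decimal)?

85

2262 = (8,13,6)_16 → 8² + 13² + 6² = 64 + 169 + 36 = 269
269 = (1,0,13)_16 → 1² + 0² + 13² = 1 + 0 + 169 = 170
170 = (10,10)_16 → 10² + 10² = 100 + 100 = 200
200 = (12,8)_16 → 12² + 8² = 144 + 64 = 208
208 = (13,0)_16 → 13² + 0² = 169 + 0 = 169
169 = (10,9)_16 → 10² + 9² = 100 + 81 = 181
181 = (11,5)_16 → 11² + 5² = 121 + 25 = 146
146 = (9,2)_16 → 9² + 2² = 81 + 4 = 85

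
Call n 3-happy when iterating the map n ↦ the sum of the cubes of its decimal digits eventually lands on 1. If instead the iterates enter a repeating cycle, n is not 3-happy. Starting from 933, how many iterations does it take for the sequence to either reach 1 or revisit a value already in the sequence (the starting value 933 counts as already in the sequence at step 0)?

11

933 → 9³ + 3³ + 3³ = 729 + 27 + 27 = 783
783 → 7³ + 8³ + 3³ = 343 + 512 + 27 = 882
882 → 8³ + 8³ + 2³ = 512 + 512 + 8 = 1032
1032 → 1³ + 0³ + 3³ + 2³ = 1 + 0 + 27 + 8 = 36
36 → 3³ + 6³ = 27 + 216 = 243
243 → 2³ + 4³ + 3³ = 8 + 64 + 27 = 99
99 → 9³ + 9³ = 729 + 729 = 1458
1458 → 1³ + 4³ + 5³ + 8³ = 1 + 64 + 125 + 512 = 702
702 → 7³ + 0³ + 2³ = 343 + 0 + 8 = 351
351 → 3³ + 5³ + 1³ = 27 + 125 + 1 = 153
153 → 1³ + 5³ + 3³ = 1 + 125 + 27 = 153  — 153 repeats.
That took 11 steps.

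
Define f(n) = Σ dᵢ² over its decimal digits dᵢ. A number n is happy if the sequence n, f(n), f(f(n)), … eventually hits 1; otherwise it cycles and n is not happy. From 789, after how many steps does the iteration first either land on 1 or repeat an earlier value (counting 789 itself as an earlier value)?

789 → 194
194 → 98
98 → 145
145 → 42
42 → 20
20 → 4
4 → 16
16 → 37
37 → 58
58 → 89
89 → 145  — 145 repeats.
That took 11 steps.

11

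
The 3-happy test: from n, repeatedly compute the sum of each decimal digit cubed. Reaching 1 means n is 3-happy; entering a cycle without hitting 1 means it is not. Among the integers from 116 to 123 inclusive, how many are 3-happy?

1

116: 116 → 218 → 521 → 134 → 92 → 737 → 713 → 371 → 371  — not 3-happy
117: 117 → 345 → 216 → 225 → 141 → 66 → 432 → 99 → 1458 → 702 → 351 → 153 → 153  — not 3-happy
118: 118 → 514 → 190 → 730 → 370 → 370  — not 3-happy
119: 119 → 731 → 371 → 371  — not 3-happy
120: 120 → 9 → 729 → 1080 → 513 → 153 → 153  — not 3-happy
121: 121 → 10 → 1  — 3-happy
122: 122 → 17 → 344 → 155 → 251 → 134 → 92 → 737 → 713 → 371 → 371  — not 3-happy
123: 123 → 36 → 243 → 99 → 1458 → 702 → 351 → 153 → 153  — not 3-happy
3-happy: 121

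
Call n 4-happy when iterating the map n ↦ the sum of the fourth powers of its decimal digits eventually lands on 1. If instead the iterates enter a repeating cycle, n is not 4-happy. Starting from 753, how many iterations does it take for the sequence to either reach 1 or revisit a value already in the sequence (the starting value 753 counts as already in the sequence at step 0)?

753 → 7⁴ + 5⁴ + 3⁴ = 2401 + 625 + 81 = 3107
3107 → 3⁴ + 1⁴ + 0⁴ + 7⁴ = 81 + 1 + 0 + 2401 = 2483
2483 → 2⁴ + 4⁴ + 8⁴ + 3⁴ = 16 + 256 + 4096 + 81 = 4449
4449 → 4⁴ + 4⁴ + 4⁴ + 9⁴ = 256 + 256 + 256 + 6561 = 7329
7329 → 7⁴ + 3⁴ + 2⁴ + 9⁴ = 2401 + 81 + 16 + 6561 = 9059
9059 → 9⁴ + 0⁴ + 5⁴ + 9⁴ = 6561 + 0 + 625 + 6561 = 13747
13747 → 1⁴ + 3⁴ + 7⁴ + 4⁴ + 7⁴ = 1 + 81 + 2401 + 256 + 2401 = 5140
5140 → 5⁴ + 1⁴ + 4⁴ + 0⁴ = 625 + 1 + 256 + 0 = 882
882 → 8⁴ + 8⁴ + 2⁴ = 4096 + 4096 + 16 = 8208
8208 → 8⁴ + 2⁴ + 0⁴ + 8⁴ = 4096 + 16 + 0 + 4096 = 8208  — 8208 repeats.
That took 10 steps.

10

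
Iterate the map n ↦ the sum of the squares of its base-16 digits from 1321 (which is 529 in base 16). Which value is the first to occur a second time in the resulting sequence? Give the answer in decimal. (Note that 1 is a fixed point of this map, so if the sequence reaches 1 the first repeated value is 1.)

1

1321 = (5,2,9)_16 → 110
110 = (6,14)_16 → 232
232 = (14,8)_16 → 260
260 = (1,0,4)_16 → 17
17 = (1,1)_16 → 2
2 = (2)_16 → 4
4 = (4)_16 → 16
16 = (1,0)_16 → 1  — reached the fixed point 1.
1 → 1, so 1 is the first repeated value.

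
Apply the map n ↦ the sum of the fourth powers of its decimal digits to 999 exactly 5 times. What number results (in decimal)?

999 → 9⁴ + 9⁴ + 9⁴ = 19683
19683 → 1⁴ + 9⁴ + 6⁴ + 8⁴ + 3⁴ = 12035
12035 → 1⁴ + 2⁴ + 0⁴ + 3⁴ + 5⁴ = 723
723 → 7⁴ + 2⁴ + 3⁴ = 2498
2498 → 2⁴ + 4⁴ + 9⁴ + 8⁴ = 10929

10929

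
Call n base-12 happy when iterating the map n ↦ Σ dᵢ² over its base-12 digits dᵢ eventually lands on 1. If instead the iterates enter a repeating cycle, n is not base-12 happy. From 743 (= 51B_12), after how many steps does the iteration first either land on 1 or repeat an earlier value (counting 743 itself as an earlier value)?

5

743 = (5,1,11)_12 → 5² + 1² + 11² = 25 + 1 + 121 = 147
147 = (1,0,3)_12 → 1² + 0² + 3² = 1 + 0 + 9 = 10
10 = (10)_12 → 10² = 100
100 = (8,4)_12 → 8² + 4² = 64 + 16 = 80
80 = (6,8)_12 → 6² + 8² = 36 + 64 = 100  — 100 repeats.
That took 5 steps.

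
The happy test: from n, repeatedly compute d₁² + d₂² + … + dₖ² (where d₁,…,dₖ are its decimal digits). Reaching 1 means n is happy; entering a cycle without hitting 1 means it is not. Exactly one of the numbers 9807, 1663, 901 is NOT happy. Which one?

9807

9807: 9807 → 194 → 98 → 145 → 42 → 20 → 4 → 16 → 37 → 58 → 89 → 145  — repeats 145 (not happy)
1663: 1663 → 82 → 68 → 100 → 1  — reaches 1 (happy)
901: 901 → 82 → 68 → 100 → 1  — reaches 1 (happy)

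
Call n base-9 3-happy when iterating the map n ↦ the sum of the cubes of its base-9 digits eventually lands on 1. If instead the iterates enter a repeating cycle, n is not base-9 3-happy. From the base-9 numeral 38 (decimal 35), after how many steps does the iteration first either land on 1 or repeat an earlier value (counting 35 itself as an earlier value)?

5

35 = (3,8)_9 → 3³ + 8³ = 539
539 = (6,5,8)_9 → 6³ + 5³ + 8³ = 853
853 = (1,1,4,7)_9 → 1³ + 1³ + 4³ + 7³ = 409
409 = (5,0,4)_9 → 5³ + 0³ + 4³ = 189
189 = (2,3,0)_9 → 2³ + 3³ + 0³ = 35  — 35 repeats.
That took 5 steps.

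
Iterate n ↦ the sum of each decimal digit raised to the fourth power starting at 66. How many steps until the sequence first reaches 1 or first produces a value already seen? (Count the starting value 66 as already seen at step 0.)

66 → 6⁴ + 6⁴ = 2592
2592 → 2⁴ + 5⁴ + 9⁴ + 2⁴ = 7218
7218 → 7⁴ + 2⁴ + 1⁴ + 8⁴ = 6514
6514 → 6⁴ + 5⁴ + 1⁴ + 4⁴ = 2178
2178 → 2⁴ + 1⁴ + 7⁴ + 8⁴ = 6514  — 6514 repeats.
That took 5 steps.

5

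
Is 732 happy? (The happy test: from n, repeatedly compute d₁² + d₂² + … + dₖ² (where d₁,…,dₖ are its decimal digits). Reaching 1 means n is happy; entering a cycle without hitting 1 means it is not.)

not happy

732 → 7² + 3² + 2² = 62
62 → 6² + 2² = 40
40 → 4² + 0² = 16
16 → 1² + 6² = 37
37 → 3² + 7² = 58
58 → 5² + 8² = 89
89 → 8² + 9² = 145
145 → 1² + 4² + 5² = 42
42 → 4² + 2² = 20
20 → 2² + 0² = 4
4 → 4² = 16  — 16 already seen; the sequence cycles without reaching 1.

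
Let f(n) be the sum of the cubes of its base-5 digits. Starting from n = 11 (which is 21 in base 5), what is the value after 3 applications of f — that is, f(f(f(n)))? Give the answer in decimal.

11 = (2,1)_5 → 2³ + 1³ = 9
9 = (1,4)_5 → 1³ + 4³ = 65
65 = (2,3,0)_5 → 2³ + 3³ + 0³ = 35

35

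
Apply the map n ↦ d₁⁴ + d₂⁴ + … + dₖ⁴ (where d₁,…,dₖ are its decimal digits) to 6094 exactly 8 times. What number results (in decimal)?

1138

6094 → 6⁴ + 0⁴ + 9⁴ + 4⁴ = 1296 + 0 + 6561 + 256 = 8113
8113 → 8⁴ + 1⁴ + 1⁴ + 3⁴ = 4096 + 1 + 1 + 81 = 4179
4179 → 4⁴ + 1⁴ + 7⁴ + 9⁴ = 256 + 1 + 2401 + 6561 = 9219
9219 → 9⁴ + 2⁴ + 1⁴ + 9⁴ = 6561 + 16 + 1 + 6561 = 13139
13139 → 1⁴ + 3⁴ + 1⁴ + 3⁴ + 9⁴ = 1 + 81 + 1 + 81 + 6561 = 6725
6725 → 6⁴ + 7⁴ + 2⁴ + 5⁴ = 1296 + 2401 + 16 + 625 = 4338
4338 → 4⁴ + 3⁴ + 3⁴ + 8⁴ = 256 + 81 + 81 + 4096 = 4514
4514 → 4⁴ + 5⁴ + 1⁴ + 4⁴ = 256 + 625 + 1 + 256 = 1138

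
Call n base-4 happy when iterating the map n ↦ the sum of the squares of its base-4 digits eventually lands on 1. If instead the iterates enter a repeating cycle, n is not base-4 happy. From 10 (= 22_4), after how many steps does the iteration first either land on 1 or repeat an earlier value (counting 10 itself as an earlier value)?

3

10 = (2,2)_4 → 2² + 2² = 4 + 4 = 8
8 = (2,0)_4 → 2² + 0² = 4 + 0 = 4
4 = (1,0)_4 → 1² + 0² = 1 + 0 = 1  — reached 1.
That took 3 steps.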